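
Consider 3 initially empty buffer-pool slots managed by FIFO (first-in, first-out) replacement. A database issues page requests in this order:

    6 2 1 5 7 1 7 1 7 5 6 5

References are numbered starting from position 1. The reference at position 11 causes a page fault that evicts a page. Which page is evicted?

1

pos 1: 6 -> fault, frames {6}
pos 2: 2 -> fault, frames {6,2}
pos 3: 1 -> fault, frames {6,2,1}
pos 4: 5 -> fault, evict 6, frames {2,1,5}
pos 5: 7 -> fault, evict 2, frames {1,5,7}
pos 6: 1 -> hit
pos 7: 7 -> hit
pos 8: 1 -> hit
pos 9: 7 -> hit
pos 10: 5 -> hit
pos 11: 6 -> fault, evict 1, frames {5,7,6}
At position 11, page 1 is evicted.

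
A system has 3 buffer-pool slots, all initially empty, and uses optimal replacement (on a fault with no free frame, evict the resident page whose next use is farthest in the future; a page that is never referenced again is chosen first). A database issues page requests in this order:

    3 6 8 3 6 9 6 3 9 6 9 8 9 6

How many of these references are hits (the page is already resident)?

9

3 -> fault, frames {3}
6 -> fault, frames {3,6}
8 -> fault, frames {3,6,8}
3 -> hit
6 -> hit
9 -> fault, evict 8, frames {3,6,9}
6 -> hit
3 -> hit
9 -> hit
6 -> hit
9 -> hit
8 -> fault, evict 3, frames {6,9,8}
9 -> hit
6 -> hit
Hits: 9.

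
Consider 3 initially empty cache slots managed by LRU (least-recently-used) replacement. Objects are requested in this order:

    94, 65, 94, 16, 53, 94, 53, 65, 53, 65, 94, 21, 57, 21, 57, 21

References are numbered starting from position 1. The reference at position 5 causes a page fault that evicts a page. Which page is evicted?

pos 1: 94 -> fault, frames (94)
pos 2: 65 -> fault, frames (94 65)
pos 3: 94 -> hit
pos 4: 16 -> fault, frames (65 94 16)
pos 5: 53 -> fault, evict 65, frames (94 16 53)
At position 5, page 65 is evicted.

65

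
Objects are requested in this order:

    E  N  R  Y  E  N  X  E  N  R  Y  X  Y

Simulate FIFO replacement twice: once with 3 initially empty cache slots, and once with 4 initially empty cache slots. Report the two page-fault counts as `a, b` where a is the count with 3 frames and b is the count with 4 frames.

9, 10

3 frames: F F F F F F F . . F F . . → 9 faults.
4 frames: F F F F . . F F F F F F . → 10 faults.
10 > 9: adding a frame increased faults — Belady's anomaly.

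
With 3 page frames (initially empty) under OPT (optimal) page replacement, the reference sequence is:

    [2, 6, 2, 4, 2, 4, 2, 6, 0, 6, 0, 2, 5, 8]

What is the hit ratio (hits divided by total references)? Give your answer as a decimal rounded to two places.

0.57

2: miss, frames {2}
6: miss, frames {2,6}
2: hit
4: miss, frames {2,6,4}
2: hit
4: hit
2: hit
6: hit
0: miss, evict 4, frames {2,6,0}
6: hit
0: hit
2: hit
5: miss, evict 0, frames {2,6,5}
8: miss, evict 5, frames {2,6,8}
Hits: 8 of 14 references → 8/14 = 0.5714.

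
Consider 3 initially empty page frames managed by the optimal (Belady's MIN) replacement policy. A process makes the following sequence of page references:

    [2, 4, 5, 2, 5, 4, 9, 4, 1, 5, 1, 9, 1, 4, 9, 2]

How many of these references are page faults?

7

2 → miss, frames (2)
4 → miss, frames (2 4)
5 → miss, frames (2 4 5)
2 → hit
5 → hit
4 → hit
9 → miss, evict 2, frames (4 5 9)
4 → hit
1 → miss, evict 4, frames (5 9 1)
5 → hit
1 → hit
9 → hit
1 → hit
4 → miss, evict 1, frames (5 9 4)
9 → hit
2 → miss, evict 4, frames (5 9 2)
Page faults: 7.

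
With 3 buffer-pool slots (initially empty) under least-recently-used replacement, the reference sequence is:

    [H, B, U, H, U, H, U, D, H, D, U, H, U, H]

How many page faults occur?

4

H: miss, frames {H}
B: miss, frames {H,B}
U: miss, frames {H,B,U}
H: hit
U: hit
H: hit
U: hit
D: miss, evict B, frames {H,U,D}
H: hit
D: hit
U: hit
H: hit
U: hit
H: hit
Page faults: 4.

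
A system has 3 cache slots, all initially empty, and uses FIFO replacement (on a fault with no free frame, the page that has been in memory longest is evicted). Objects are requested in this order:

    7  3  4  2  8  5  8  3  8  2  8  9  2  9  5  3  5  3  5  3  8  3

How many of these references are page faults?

13

7: miss, frames {7}
3: miss, frames {7,3}
4: miss, frames {7,3,4}
2: miss, evict 7, frames {3,4,2}
8: miss, evict 3, frames {4,2,8}
5: miss, evict 4, frames {2,8,5}
8: hit
3: miss, evict 2, frames {8,5,3}
8: hit
2: miss, evict 8, frames {5,3,2}
8: miss, evict 5, frames {3,2,8}
9: miss, evict 3, frames {2,8,9}
2: hit
9: hit
5: miss, evict 2, frames {8,9,5}
3: miss, evict 8, frames {9,5,3}
5: hit
3: hit
5: hit
3: hit
8: miss, evict 9, frames {5,3,8}
3: hit
Page faults: 13.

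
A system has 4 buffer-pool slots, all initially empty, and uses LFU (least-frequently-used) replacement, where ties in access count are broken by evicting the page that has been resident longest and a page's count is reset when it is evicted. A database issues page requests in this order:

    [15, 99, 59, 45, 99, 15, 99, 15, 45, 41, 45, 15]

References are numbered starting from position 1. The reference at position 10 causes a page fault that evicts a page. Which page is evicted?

pos 1: 15: fault, frames {15}
pos 2: 99: fault, frames {15,99}
pos 3: 59: fault, frames {15,99,59}
pos 4: 45: fault, frames {15,99,59,45}
pos 5: 99: hit
pos 6: 15: hit
pos 7: 99: hit
pos 8: 15: hit
pos 9: 45: hit
pos 10: 41: fault, evict 59, frames {15,99,45,41}
At position 10, page 59 is evicted.

59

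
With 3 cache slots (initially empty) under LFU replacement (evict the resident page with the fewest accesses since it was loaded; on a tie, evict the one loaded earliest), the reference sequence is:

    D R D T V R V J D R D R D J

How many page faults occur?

D → miss, frames (D)
R → miss, frames (D R)
D → hit
T → miss, frames (D R T)
V → miss, evict R, frames (D T V)
R → miss, evict T, frames (D V R)
V → hit
J → miss, evict R, frames (D V J)
D → hit
R → miss, evict J, frames (D V R)
D → hit
R → hit
D → hit
J → miss, evict V, frames (D R J)
Page faults: 8.

8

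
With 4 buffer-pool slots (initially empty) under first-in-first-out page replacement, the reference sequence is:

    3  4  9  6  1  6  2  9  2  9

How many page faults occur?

3 -> miss, frames [3]
4 -> miss, frames [3, 4]
9 -> miss, frames [3, 4, 9]
6 -> miss, frames [3, 4, 9, 6]
1 -> miss, evict 3, frames [4, 9, 6, 1]
6 -> hit
2 -> miss, evict 4, frames [9, 6, 1, 2]
9 -> hit
2 -> hit
9 -> hit
Page faults: 6.

6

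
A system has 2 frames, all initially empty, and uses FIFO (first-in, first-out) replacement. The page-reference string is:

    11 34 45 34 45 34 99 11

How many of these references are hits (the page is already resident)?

3

11: miss, frames [11]
34: miss, frames [11, 34]
45: miss, evict 11, frames [34, 45]
34: hit
45: hit
34: hit
99: miss, evict 34, frames [45, 99]
11: miss, evict 45, frames [99, 11]
Hits: 3.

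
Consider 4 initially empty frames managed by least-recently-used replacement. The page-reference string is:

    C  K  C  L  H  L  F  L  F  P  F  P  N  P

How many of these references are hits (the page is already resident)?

C: miss, frames (C)
K: miss, frames (C K)
C: hit
L: miss, frames (K C L)
H: miss, frames (K C L H)
L: hit
F: miss, evict K, frames (C H L F)
L: hit
F: hit
P: miss, evict C, frames (H L F P)
F: hit
P: hit
N: miss, evict H, frames (L F P N)
P: hit
Hits: 7.

7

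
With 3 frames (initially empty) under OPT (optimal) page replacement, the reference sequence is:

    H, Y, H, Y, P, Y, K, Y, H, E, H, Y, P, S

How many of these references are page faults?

H -> fault, frames [H]
Y -> fault, frames [H, Y]
H -> hit
Y -> hit
P -> fault, frames [H, Y, P]
Y -> hit
K -> fault, evict P, frames [H, Y, K]
Y -> hit
H -> hit
E -> fault, evict K, frames [H, Y, E]
H -> hit
Y -> hit
P -> fault, evict E, frames [H, Y, P]
S -> fault, evict P, frames [H, Y, S]
Page faults: 7.

7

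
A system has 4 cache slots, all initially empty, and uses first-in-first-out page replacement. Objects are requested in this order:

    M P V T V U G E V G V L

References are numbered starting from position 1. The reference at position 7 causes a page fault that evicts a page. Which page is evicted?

pos 1: M: miss, frames (M)
pos 2: P: miss, frames (M P)
pos 3: V: miss, frames (M P V)
pos 4: T: miss, frames (M P V T)
pos 5: V: hit
pos 6: U: miss, evict M, frames (P V T U)
pos 7: G: miss, evict P, frames (V T U G)
At position 7, page P is evicted.

P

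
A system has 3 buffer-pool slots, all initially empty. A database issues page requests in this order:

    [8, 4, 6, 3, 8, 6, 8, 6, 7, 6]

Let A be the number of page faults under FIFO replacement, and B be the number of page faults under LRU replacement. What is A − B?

Under FIFO: F F F F F . . . F F → 7 faults.
Under LRU: F F F F F . . . F . → 6 faults.
A − B = 7 − 6 = 1.

1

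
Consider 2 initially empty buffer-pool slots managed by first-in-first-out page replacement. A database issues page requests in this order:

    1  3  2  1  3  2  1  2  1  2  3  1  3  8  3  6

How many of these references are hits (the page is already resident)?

1 -> miss, frames [1]
3 -> miss, frames [1, 3]
2 -> miss, evict 1, frames [3, 2]
1 -> miss, evict 3, frames [2, 1]
3 -> miss, evict 2, frames [1, 3]
2 -> miss, evict 1, frames [3, 2]
1 -> miss, evict 3, frames [2, 1]
2 -> hit
1 -> hit
2 -> hit
3 -> miss, evict 2, frames [1, 3]
1 -> hit
3 -> hit
8 -> miss, evict 1, frames [3, 8]
3 -> hit
6 -> miss, evict 3, frames [8, 6]
Hits: 6.

6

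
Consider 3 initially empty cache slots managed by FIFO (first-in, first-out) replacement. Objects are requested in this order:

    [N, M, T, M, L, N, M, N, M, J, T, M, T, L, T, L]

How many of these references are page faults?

9

N: fault, frames [N]
M: fault, frames [N, M]
T: fault, frames [N, M, T]
M: hit
L: fault, evict N, frames [M, T, L]
N: fault, evict M, frames [T, L, N]
M: fault, evict T, frames [L, N, M]
N: hit
M: hit
J: fault, evict L, frames [N, M, J]
T: fault, evict N, frames [M, J, T]
M: hit
T: hit
L: fault, evict M, frames [J, T, L]
T: hit
L: hit
Page faults: 9.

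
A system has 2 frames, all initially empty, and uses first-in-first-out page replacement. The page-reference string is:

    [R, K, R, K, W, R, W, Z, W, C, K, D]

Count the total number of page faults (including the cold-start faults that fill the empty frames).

9

R -> miss, frames {R}
K -> miss, frames {R,K}
R -> hit
K -> hit
W -> miss, evict R, frames {K,W}
R -> miss, evict K, frames {W,R}
W -> hit
Z -> miss, evict W, frames {R,Z}
W -> miss, evict R, frames {Z,W}
C -> miss, evict Z, frames {W,C}
K -> miss, evict W, frames {C,K}
D -> miss, evict C, frames {K,D}
Page faults: 9.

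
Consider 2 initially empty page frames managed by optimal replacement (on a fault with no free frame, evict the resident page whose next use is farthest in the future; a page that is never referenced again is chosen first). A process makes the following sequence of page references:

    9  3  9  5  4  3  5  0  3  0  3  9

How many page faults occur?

7

9 -> miss, frames (9)
3 -> miss, frames (9 3)
9 -> hit
5 -> miss, evict 9, frames (3 5)
4 -> miss, evict 5, frames (3 4)
3 -> hit
5 -> miss, evict 4, frames (3 5)
0 -> miss, evict 5, frames (3 0)
3 -> hit
0 -> hit
3 -> hit
9 -> miss, evict 0, frames (3 9)
Page faults: 7.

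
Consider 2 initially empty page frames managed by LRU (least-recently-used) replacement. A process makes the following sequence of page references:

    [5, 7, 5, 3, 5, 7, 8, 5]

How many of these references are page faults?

6

5 → miss, frames {5}
7 → miss, frames {5,7}
5 → hit
3 → miss, evict 7, frames {5,3}
5 → hit
7 → miss, evict 3, frames {5,7}
8 → miss, evict 5, frames {7,8}
5 → miss, evict 7, frames {8,5}
Page faults: 6.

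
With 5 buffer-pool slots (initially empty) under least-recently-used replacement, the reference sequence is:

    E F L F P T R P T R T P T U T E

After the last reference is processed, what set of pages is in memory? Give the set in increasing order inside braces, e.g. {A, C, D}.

{E, P, R, T, U}

E -> miss, frames {E}
F -> miss, frames {E,F}
L -> miss, frames {E,F,L}
F -> hit
P -> miss, frames {E,L,F,P}
T -> miss, frames {E,L,F,P,T}
R -> miss, evict E, frames {L,F,P,T,R}
P -> hit
T -> hit
R -> hit
T -> hit
P -> hit
T -> hit
U -> miss, evict L, frames {F,R,P,T,U}
T -> hit
E -> miss, evict F, frames {R,P,U,T,E}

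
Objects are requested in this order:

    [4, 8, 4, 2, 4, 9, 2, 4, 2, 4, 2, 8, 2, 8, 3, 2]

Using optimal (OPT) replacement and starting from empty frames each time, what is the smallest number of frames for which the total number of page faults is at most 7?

f=1: 16 faults
f=2: 7 faults
f=3: 6 faults
f=4: 5 faults
f=5: 5 faults
Smallest f with faults ≤ 7 is 2.

2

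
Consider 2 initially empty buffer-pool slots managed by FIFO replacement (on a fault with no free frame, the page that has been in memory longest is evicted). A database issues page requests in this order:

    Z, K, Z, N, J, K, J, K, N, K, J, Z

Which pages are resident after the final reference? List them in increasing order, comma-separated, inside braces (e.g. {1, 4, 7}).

Z: miss, frames (Z)
K: miss, frames (Z K)
Z: hit
N: miss, evict Z, frames (K N)
J: miss, evict K, frames (N J)
K: miss, evict N, frames (J K)
J: hit
K: hit
N: miss, evict J, frames (K N)
K: hit
J: miss, evict K, frames (N J)
Z: miss, evict N, frames (J Z)

{J, Z}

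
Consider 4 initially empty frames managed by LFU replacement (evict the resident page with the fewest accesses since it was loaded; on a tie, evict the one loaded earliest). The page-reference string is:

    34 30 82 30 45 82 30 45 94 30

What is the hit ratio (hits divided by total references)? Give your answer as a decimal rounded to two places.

34 → fault, frames [34]
30 → fault, frames [34, 30]
82 → fault, frames [34, 30, 82]
30 → hit
45 → fault, frames [34, 30, 82, 45]
82 → hit
30 → hit
45 → hit
94 → fault, evict 34, frames [30, 82, 45, 94]
30 → hit
Hits: 5 of 10 references → 5/10 = 0.5000.

0.50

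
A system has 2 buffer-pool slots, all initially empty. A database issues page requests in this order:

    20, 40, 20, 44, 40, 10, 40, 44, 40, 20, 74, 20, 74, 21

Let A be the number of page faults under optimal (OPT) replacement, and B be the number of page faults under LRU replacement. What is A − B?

-1

Under OPT: F F . F . F . F . F F . . F → 8 faults.
Under LRU: F F . F F F . F . F F . . F → 9 faults.
A − B = 8 − 9 = -1.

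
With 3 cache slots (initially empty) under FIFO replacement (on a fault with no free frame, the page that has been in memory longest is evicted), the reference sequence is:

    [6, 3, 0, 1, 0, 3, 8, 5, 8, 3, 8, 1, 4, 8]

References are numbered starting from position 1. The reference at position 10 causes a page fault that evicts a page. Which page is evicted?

1

pos 1: 6 -> fault, frames (6)
pos 2: 3 -> fault, frames (6 3)
pos 3: 0 -> fault, frames (6 3 0)
pos 4: 1 -> fault, evict 6, frames (3 0 1)
pos 5: 0 -> hit
pos 6: 3 -> hit
pos 7: 8 -> fault, evict 3, frames (0 1 8)
pos 8: 5 -> fault, evict 0, frames (1 8 5)
pos 9: 8 -> hit
pos 10: 3 -> fault, evict 1, frames (8 5 3)
At position 10, page 1 is evicted.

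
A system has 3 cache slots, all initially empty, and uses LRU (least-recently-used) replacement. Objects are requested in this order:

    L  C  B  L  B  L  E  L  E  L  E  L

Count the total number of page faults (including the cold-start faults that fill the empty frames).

4

L → miss, frames (L)
C → miss, frames (L C)
B → miss, frames (L C B)
L → hit
B → hit
L → hit
E → miss, evict C, frames (B L E)
L → hit
E → hit
L → hit
E → hit
L → hit
Page faults: 4.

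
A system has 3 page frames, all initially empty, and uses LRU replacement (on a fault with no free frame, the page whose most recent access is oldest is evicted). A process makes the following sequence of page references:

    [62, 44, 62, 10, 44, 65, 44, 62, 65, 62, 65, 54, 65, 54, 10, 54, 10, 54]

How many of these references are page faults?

7

62 → fault, frames [62]
44 → fault, frames [62, 44]
62 → hit
10 → fault, frames [44, 62, 10]
44 → hit
65 → fault, evict 62, frames [10, 44, 65]
44 → hit
62 → fault, evict 10, frames [65, 44, 62]
65 → hit
62 → hit
65 → hit
54 → fault, evict 44, frames [62, 65, 54]
65 → hit
54 → hit
10 → fault, evict 62, frames [65, 54, 10]
54 → hit
10 → hit
54 → hit
Page faults: 7.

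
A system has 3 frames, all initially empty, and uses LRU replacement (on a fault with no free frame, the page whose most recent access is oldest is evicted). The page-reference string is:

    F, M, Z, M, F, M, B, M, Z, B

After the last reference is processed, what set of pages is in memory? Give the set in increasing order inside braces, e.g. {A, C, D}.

{B, M, Z}

F: miss, frames [F]
M: miss, frames [F, M]
Z: miss, frames [F, M, Z]
M: hit
F: hit
M: hit
B: miss, evict Z, frames [F, M, B]
M: hit
Z: miss, evict F, frames [B, M, Z]
B: hit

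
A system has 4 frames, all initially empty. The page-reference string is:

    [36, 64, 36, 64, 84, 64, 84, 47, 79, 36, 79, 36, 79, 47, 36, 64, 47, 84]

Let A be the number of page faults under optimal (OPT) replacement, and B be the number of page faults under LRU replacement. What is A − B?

Under OPT: F F . . F . . F F . . . . . . . . F → 6 faults.
Under LRU: F F . . F . . F F F . . . . . F . F → 8 faults.
A − B = 6 − 8 = -2.

-2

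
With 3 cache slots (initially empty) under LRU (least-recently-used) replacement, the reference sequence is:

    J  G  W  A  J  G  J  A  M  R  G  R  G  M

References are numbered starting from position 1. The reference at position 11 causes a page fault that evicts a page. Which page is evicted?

pos 1: J: fault, frames {J}
pos 2: G: fault, frames {J,G}
pos 3: W: fault, frames {J,G,W}
pos 4: A: fault, evict J, frames {G,W,A}
pos 5: J: fault, evict G, frames {W,A,J}
pos 6: G: fault, evict W, frames {A,J,G}
pos 7: J: hit
pos 8: A: hit
pos 9: M: fault, evict G, frames {J,A,M}
pos 10: R: fault, evict J, frames {A,M,R}
pos 11: G: fault, evict A, frames {M,R,G}
At position 11, page A is evicted.

A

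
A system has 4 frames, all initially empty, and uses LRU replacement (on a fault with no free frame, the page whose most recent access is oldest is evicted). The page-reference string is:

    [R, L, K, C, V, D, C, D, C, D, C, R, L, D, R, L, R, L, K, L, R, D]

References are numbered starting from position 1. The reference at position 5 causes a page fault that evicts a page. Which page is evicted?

pos 1: R → fault, frames (R)
pos 2: L → fault, frames (R L)
pos 3: K → fault, frames (R L K)
pos 4: C → fault, frames (R L K C)
pos 5: V → fault, evict R, frames (L K C V)
At position 5, page R is evicted.

R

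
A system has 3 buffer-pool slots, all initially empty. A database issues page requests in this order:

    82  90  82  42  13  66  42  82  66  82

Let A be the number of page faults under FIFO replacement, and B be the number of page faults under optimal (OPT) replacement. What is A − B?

Under FIFO: F F . F F F . F . . → 6 faults.
Under OPT: F F . F F F . . . . → 5 faults.
A − B = 6 − 5 = 1.

1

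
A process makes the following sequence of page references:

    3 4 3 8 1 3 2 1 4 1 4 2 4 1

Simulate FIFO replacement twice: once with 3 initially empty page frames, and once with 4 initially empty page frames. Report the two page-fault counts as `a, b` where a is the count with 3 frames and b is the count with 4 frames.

8, 5

3 frames: F F . F F F F . F F . . . . → 8 faults.
4 frames: F F . F F . F . . . . . . . → 5 faults.
5 < 8: adding a frame reduced faults, as is typical.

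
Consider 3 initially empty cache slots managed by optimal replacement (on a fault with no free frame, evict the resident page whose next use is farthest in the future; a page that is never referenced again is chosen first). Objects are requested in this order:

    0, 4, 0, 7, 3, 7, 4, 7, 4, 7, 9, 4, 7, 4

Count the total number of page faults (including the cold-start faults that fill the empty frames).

5

0: miss, frames {0}
4: miss, frames {0,4}
0: hit
7: miss, frames {0,4,7}
3: miss, evict 0, frames {4,7,3}
7: hit
4: hit
7: hit
4: hit
7: hit
9: miss, evict 3, frames {4,7,9}
4: hit
7: hit
4: hit
Page faults: 5.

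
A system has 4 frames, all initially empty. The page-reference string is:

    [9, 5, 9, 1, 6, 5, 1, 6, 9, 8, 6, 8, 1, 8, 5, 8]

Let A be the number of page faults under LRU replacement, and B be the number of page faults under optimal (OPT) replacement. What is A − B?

1

Under LRU: F F . F F . . . . F . . . . F . → 6 faults.
Under OPT: F F . F F . . . . F . . . . . . → 5 faults.
A − B = 6 − 5 = 1.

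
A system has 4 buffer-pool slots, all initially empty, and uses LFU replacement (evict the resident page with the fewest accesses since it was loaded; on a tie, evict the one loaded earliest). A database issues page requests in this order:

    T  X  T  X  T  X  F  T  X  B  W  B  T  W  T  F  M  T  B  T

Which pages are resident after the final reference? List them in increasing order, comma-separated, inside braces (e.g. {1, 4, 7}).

T: fault, frames {T}
X: fault, frames {T,X}
T: hit
X: hit
T: hit
X: hit
F: fault, frames {T,X,F}
T: hit
X: hit
B: fault, frames {T,X,F,B}
W: fault, evict F, frames {T,X,B,W}
B: hit
T: hit
W: hit
T: hit
F: fault, evict B, frames {T,X,W,F}
M: fault, evict F, frames {T,X,W,M}
T: hit
B: fault, evict M, frames {T,X,W,B}
T: hit

{B, T, W, X}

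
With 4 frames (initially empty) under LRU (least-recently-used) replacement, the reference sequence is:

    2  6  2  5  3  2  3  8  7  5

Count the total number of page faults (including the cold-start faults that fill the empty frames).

7

2 -> miss, frames {2}
6 -> miss, frames {2,6}
2 -> hit
5 -> miss, frames {6,2,5}
3 -> miss, frames {6,2,5,3}
2 -> hit
3 -> hit
8 -> miss, evict 6, frames {5,2,3,8}
7 -> miss, evict 5, frames {2,3,8,7}
5 -> miss, evict 2, frames {3,8,7,5}
Page faults: 7.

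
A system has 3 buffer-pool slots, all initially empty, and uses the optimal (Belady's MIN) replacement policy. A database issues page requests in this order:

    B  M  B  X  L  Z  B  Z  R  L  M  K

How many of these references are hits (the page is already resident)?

4

B → miss, frames {B}
M → miss, frames {B,M}
B → hit
X → miss, frames {B,M,X}
L → miss, evict X, frames {B,M,L}
Z → miss, evict M, frames {B,L,Z}
B → hit
Z → hit
R → miss, evict Z, frames {B,L,R}
L → hit
M → miss, evict R, frames {B,L,M}
K → miss, evict M, frames {B,L,K}
Hits: 4.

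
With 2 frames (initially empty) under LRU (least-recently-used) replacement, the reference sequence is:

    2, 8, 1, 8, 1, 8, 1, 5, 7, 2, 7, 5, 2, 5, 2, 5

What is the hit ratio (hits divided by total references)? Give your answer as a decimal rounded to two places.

0.50

2 → fault, frames {2}
8 → fault, frames {2,8}
1 → fault, evict 2, frames {8,1}
8 → hit
1 → hit
8 → hit
1 → hit
5 → fault, evict 8, frames {1,5}
7 → fault, evict 1, frames {5,7}
2 → fault, evict 5, frames {7,2}
7 → hit
5 → fault, evict 2, frames {7,5}
2 → fault, evict 7, frames {5,2}
5 → hit
2 → hit
5 → hit
Hits: 8 of 16 references → 8/16 = 0.5000.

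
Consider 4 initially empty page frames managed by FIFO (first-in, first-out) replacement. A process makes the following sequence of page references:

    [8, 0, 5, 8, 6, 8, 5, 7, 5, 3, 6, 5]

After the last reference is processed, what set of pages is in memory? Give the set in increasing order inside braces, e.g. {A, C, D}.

{3, 5, 6, 7}

8 -> fault, frames (8)
0 -> fault, frames (8 0)
5 -> fault, frames (8 0 5)
8 -> hit
6 -> fault, frames (8 0 5 6)
8 -> hit
5 -> hit
7 -> fault, evict 8, frames (0 5 6 7)
5 -> hit
3 -> fault, evict 0, frames (5 6 7 3)
6 -> hit
5 -> hit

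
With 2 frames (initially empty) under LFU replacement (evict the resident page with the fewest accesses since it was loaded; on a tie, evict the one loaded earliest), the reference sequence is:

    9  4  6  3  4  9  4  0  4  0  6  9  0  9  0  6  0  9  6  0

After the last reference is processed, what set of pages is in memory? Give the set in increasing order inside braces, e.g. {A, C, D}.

{0, 4}

9 -> miss, frames [9]
4 -> miss, frames [9, 4]
6 -> miss, evict 9, frames [4, 6]
3 -> miss, evict 4, frames [6, 3]
4 -> miss, evict 6, frames [3, 4]
9 -> miss, evict 3, frames [4, 9]
4 -> hit
0 -> miss, evict 9, frames [4, 0]
4 -> hit
0 -> hit
6 -> miss, evict 0, frames [4, 6]
9 -> miss, evict 6, frames [4, 9]
0 -> miss, evict 9, frames [4, 0]
9 -> miss, evict 0, frames [4, 9]
0 -> miss, evict 9, frames [4, 0]
6 -> miss, evict 0, frames [4, 6]
0 -> miss, evict 6, frames [4, 0]
9 -> miss, evict 0, frames [4, 9]
6 -> miss, evict 9, frames [4, 6]
0 -> miss, evict 6, frames [4, 0]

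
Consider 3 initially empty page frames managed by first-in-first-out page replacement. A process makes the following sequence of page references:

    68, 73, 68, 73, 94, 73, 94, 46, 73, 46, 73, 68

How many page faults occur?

68 → fault, frames [68]
73 → fault, frames [68, 73]
68 → hit
73 → hit
94 → fault, frames [68, 73, 94]
73 → hit
94 → hit
46 → fault, evict 68, frames [73, 94, 46]
73 → hit
46 → hit
73 → hit
68 → fault, evict 73, frames [94, 46, 68]
Page faults: 5.

5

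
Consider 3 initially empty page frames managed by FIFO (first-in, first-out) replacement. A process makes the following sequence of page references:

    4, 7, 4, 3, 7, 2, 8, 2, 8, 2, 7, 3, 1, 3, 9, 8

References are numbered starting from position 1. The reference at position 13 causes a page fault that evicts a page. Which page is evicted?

8

pos 1: 4 -> fault, frames [4]
pos 2: 7 -> fault, frames [4, 7]
pos 3: 4 -> hit
pos 4: 3 -> fault, frames [4, 7, 3]
pos 5: 7 -> hit
pos 6: 2 -> fault, evict 4, frames [7, 3, 2]
pos 7: 8 -> fault, evict 7, frames [3, 2, 8]
pos 8: 2 -> hit
pos 9: 8 -> hit
pos 10: 2 -> hit
pos 11: 7 -> fault, evict 3, frames [2, 8, 7]
pos 12: 3 -> fault, evict 2, frames [8, 7, 3]
pos 13: 1 -> fault, evict 8, frames [7, 3, 1]
At position 13, page 8 is evicted.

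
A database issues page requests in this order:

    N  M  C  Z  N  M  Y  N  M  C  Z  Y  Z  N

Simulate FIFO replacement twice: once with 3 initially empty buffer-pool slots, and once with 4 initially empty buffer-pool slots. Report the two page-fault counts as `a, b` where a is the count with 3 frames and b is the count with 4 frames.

3 frames: F F F F F F F . . F F . . F → 10 faults.
4 frames: F F F F . . F F F F F F . F → 11 faults.
11 > 10: adding a frame increased faults — Belady's anomaly.

10, 11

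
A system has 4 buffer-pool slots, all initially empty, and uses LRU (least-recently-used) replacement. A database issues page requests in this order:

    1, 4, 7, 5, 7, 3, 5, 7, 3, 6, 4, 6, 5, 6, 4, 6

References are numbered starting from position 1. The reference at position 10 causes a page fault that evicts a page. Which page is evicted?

4

pos 1: 1 → miss, frames (1)
pos 2: 4 → miss, frames (1 4)
pos 3: 7 → miss, frames (1 4 7)
pos 4: 5 → miss, frames (1 4 7 5)
pos 5: 7 → hit
pos 6: 3 → miss, evict 1, frames (4 5 7 3)
pos 7: 5 → hit
pos 8: 7 → hit
pos 9: 3 → hit
pos 10: 6 → miss, evict 4, frames (5 7 3 6)
At position 10, page 4 is evicted.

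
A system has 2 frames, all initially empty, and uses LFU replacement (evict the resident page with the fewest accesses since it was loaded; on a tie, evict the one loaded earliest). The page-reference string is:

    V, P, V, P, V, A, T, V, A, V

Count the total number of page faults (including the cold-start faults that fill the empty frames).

V -> fault, frames [V]
P -> fault, frames [V, P]
V -> hit
P -> hit
V -> hit
A -> fault, evict P, frames [V, A]
T -> fault, evict A, frames [V, T]
V -> hit
A -> fault, evict T, frames [V, A]
V -> hit
Page faults: 5.

5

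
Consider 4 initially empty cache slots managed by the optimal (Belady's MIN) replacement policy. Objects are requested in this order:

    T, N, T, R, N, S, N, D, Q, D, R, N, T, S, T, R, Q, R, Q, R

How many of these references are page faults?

8

T → fault, frames [T]
N → fault, frames [T, N]
T → hit
R → fault, frames [T, N, R]
N → hit
S → fault, frames [T, N, R, S]
N → hit
D → fault, evict S, frames [T, N, R, D]
Q → fault, evict T, frames [N, R, D, Q]
D → hit
R → hit
N → hit
T → fault, evict D, frames [N, R, Q, T]
S → fault, evict N, frames [R, Q, T, S]
T → hit
R → hit
Q → hit
R → hit
Q → hit
R → hit
Page faults: 8.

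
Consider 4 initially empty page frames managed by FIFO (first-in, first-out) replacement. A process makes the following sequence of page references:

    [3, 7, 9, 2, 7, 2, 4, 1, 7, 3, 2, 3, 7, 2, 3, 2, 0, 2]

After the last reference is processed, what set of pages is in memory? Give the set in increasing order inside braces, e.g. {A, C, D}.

3: fault, frames [3]
7: fault, frames [3, 7]
9: fault, frames [3, 7, 9]
2: fault, frames [3, 7, 9, 2]
7: hit
2: hit
4: fault, evict 3, frames [7, 9, 2, 4]
1: fault, evict 7, frames [9, 2, 4, 1]
7: fault, evict 9, frames [2, 4, 1, 7]
3: fault, evict 2, frames [4, 1, 7, 3]
2: fault, evict 4, frames [1, 7, 3, 2]
3: hit
7: hit
2: hit
3: hit
2: hit
0: fault, evict 1, frames [7, 3, 2, 0]
2: hit

{0, 2, 3, 7}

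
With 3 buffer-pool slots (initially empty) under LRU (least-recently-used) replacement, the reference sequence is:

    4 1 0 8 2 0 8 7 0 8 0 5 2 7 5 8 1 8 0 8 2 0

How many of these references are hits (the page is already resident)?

4 → fault, frames [4]
1 → fault, frames [4, 1]
0 → fault, frames [4, 1, 0]
8 → fault, evict 4, frames [1, 0, 8]
2 → fault, evict 1, frames [0, 8, 2]
0 → hit
8 → hit
7 → fault, evict 2, frames [0, 8, 7]
0 → hit
8 → hit
0 → hit
5 → fault, evict 7, frames [8, 0, 5]
2 → fault, evict 8, frames [0, 5, 2]
7 → fault, evict 0, frames [5, 2, 7]
5 → hit
8 → fault, evict 2, frames [7, 5, 8]
1 → fault, evict 7, frames [5, 8, 1]
8 → hit
0 → fault, evict 5, frames [1, 8, 0]
8 → hit
2 → fault, evict 1, frames [0, 8, 2]
0 → hit
Hits: 9.

9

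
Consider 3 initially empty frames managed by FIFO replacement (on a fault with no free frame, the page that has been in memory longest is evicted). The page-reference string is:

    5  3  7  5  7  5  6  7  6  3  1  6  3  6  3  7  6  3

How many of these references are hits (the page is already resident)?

5 → fault, frames (5)
3 → fault, frames (5 3)
7 → fault, frames (5 3 7)
5 → hit
7 → hit
5 → hit
6 → fault, evict 5, frames (3 7 6)
7 → hit
6 → hit
3 → hit
1 → fault, evict 3, frames (7 6 1)
6 → hit
3 → fault, evict 7, frames (6 1 3)
6 → hit
3 → hit
7 → fault, evict 6, frames (1 3 7)
6 → fault, evict 1, frames (3 7 6)
3 → hit
Hits: 10.

10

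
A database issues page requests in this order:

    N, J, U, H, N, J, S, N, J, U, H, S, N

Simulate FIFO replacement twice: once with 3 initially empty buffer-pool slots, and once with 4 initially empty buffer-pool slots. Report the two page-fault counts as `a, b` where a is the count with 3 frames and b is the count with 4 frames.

3 frames: F F F F F F F . . F F . F → 10 faults.
4 frames: F F F F . . F F F F F F F → 11 faults.
11 > 10: adding a frame increased faults — Belady's anomaly.

10, 11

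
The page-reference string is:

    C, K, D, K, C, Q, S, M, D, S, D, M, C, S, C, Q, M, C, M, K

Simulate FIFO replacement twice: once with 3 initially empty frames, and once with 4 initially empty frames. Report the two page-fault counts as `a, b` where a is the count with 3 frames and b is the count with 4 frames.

13, 8

3 frames: F F F . . F F F F . . . F F . F F F . F → 13 faults.
4 frames: F F F . . F F F . . . . F . . . . . . F → 8 faults.
8 < 13: adding a frame reduced faults, as is typical.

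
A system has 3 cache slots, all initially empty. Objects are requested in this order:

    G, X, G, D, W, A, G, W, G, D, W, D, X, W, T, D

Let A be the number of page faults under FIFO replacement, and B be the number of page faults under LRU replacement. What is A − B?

1

Under FIFO: F F . F F F F . . F F . F . F F → 11 faults.
Under LRU: F F . F F F F . . F . . F . F F → 10 faults.
A − B = 11 − 10 = 1.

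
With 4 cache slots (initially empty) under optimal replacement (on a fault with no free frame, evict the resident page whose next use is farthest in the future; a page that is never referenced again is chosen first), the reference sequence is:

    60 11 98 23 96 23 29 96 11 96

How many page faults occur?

6

60 -> miss, frames {60}
11 -> miss, frames {60,11}
98 -> miss, frames {60,11,98}
23 -> miss, frames {60,11,98,23}
96 -> miss, evict 98, frames {60,11,23,96}
23 -> hit
29 -> miss, evict 23, frames {60,11,96,29}
96 -> hit
11 -> hit
96 -> hit
Page faults: 6.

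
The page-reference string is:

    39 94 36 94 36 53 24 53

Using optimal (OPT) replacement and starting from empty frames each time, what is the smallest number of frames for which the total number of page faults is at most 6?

2

f=1: 8 faults
f=2: 5 faults
f=3: 5 faults
f=4: 5 faults
f=5: 5 faults
Smallest f with faults ≤ 6 is 2.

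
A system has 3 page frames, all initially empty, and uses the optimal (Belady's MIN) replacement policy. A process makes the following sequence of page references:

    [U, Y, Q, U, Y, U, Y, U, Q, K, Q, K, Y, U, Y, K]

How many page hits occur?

11

U → fault, frames {U}
Y → fault, frames {U,Y}
Q → fault, frames {U,Y,Q}
U → hit
Y → hit
U → hit
Y → hit
U → hit
Q → hit
K → fault, evict U, frames {Y,Q,K}
Q → hit
K → hit
Y → hit
U → fault, evict Q, frames {Y,K,U}
Y → hit
K → hit
Hits: 11.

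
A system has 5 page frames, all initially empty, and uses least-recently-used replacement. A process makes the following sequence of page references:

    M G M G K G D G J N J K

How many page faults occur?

M → miss, frames {M}
G → miss, frames {M,G}
M → hit
G → hit
K → miss, frames {M,G,K}
G → hit
D → miss, frames {M,K,G,D}
G → hit
J → miss, frames {M,K,D,G,J}
N → miss, evict M, frames {K,D,G,J,N}
J → hit
K → hit
Page faults: 6.

6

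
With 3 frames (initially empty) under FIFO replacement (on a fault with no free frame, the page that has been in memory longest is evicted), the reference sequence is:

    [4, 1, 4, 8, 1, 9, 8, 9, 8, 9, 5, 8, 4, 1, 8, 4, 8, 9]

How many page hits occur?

4 → miss, frames (4)
1 → miss, frames (4 1)
4 → hit
8 → miss, frames (4 1 8)
1 → hit
9 → miss, evict 4, frames (1 8 9)
8 → hit
9 → hit
8 → hit
9 → hit
5 → miss, evict 1, frames (8 9 5)
8 → hit
4 → miss, evict 8, frames (9 5 4)
1 → miss, evict 9, frames (5 4 1)
8 → miss, evict 5, frames (4 1 8)
4 → hit
8 → hit
9 → miss, evict 4, frames (1 8 9)
Hits: 9.

9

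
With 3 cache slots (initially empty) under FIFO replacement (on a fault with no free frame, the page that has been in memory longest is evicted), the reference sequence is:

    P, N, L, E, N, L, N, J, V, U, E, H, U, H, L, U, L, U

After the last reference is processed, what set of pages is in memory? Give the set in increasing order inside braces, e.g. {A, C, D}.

{H, L, U}

P → miss, frames [P]
N → miss, frames [P, N]
L → miss, frames [P, N, L]
E → miss, evict P, frames [N, L, E]
N → hit
L → hit
N → hit
J → miss, evict N, frames [L, E, J]
V → miss, evict L, frames [E, J, V]
U → miss, evict E, frames [J, V, U]
E → miss, evict J, frames [V, U, E]
H → miss, evict V, frames [U, E, H]
U → hit
H → hit
L → miss, evict U, frames [E, H, L]
U → miss, evict E, frames [H, L, U]
L → hit
U → hit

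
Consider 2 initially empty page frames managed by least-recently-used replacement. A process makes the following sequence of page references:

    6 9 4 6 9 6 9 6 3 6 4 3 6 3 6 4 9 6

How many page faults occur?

6 → fault, frames [6]
9 → fault, frames [6, 9]
4 → fault, evict 6, frames [9, 4]
6 → fault, evict 9, frames [4, 6]
9 → fault, evict 4, frames [6, 9]
6 → hit
9 → hit
6 → hit
3 → fault, evict 9, frames [6, 3]
6 → hit
4 → fault, evict 3, frames [6, 4]
3 → fault, evict 6, frames [4, 3]
6 → fault, evict 4, frames [3, 6]
3 → hit
6 → hit
4 → fault, evict 3, frames [6, 4]
9 → fault, evict 6, frames [4, 9]
6 → fault, evict 4, frames [9, 6]
Page faults: 12.

12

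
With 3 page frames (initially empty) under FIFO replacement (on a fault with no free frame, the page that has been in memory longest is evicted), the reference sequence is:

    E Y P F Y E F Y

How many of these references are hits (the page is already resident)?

E → miss, frames [E]
Y → miss, frames [E, Y]
P → miss, frames [E, Y, P]
F → miss, evict E, frames [Y, P, F]
Y → hit
E → miss, evict Y, frames [P, F, E]
F → hit
Y → miss, evict P, frames [F, E, Y]
Hits: 2.

2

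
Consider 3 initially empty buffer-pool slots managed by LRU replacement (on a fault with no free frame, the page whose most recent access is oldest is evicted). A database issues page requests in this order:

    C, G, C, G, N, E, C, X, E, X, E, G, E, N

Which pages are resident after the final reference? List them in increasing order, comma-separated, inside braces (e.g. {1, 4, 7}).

C -> fault, frames [C]
G -> fault, frames [C, G]
C -> hit
G -> hit
N -> fault, frames [C, G, N]
E -> fault, evict C, frames [G, N, E]
C -> fault, evict G, frames [N, E, C]
X -> fault, evict N, frames [E, C, X]
E -> hit
X -> hit
E -> hit
G -> fault, evict C, frames [X, E, G]
E -> hit
N -> fault, evict X, frames [G, E, N]

{E, G, N}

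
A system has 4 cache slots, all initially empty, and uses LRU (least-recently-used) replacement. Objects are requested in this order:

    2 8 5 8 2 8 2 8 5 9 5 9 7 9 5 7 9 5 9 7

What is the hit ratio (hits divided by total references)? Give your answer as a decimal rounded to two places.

0.75

2 -> fault, frames [2]
8 -> fault, frames [2, 8]
5 -> fault, frames [2, 8, 5]
8 -> hit
2 -> hit
8 -> hit
2 -> hit
8 -> hit
5 -> hit
9 -> fault, frames [2, 8, 5, 9]
5 -> hit
9 -> hit
7 -> fault, evict 2, frames [8, 5, 9, 7]
9 -> hit
5 -> hit
7 -> hit
9 -> hit
5 -> hit
9 -> hit
7 -> hit
Hits: 15 of 20 references → 15/20 = 0.7500.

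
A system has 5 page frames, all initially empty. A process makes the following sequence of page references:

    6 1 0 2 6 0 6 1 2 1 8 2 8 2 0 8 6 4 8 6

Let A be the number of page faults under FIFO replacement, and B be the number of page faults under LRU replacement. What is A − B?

1

Under FIFO: F F F F . . . . . . F . . . . . . F . F → 7 faults.
Under LRU: F F F F . . . . . . F . . . . . . F . . → 6 faults.
A − B = 7 − 6 = 1.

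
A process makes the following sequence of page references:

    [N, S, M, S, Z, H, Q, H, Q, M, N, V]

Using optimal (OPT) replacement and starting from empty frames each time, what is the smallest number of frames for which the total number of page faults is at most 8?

f=1: 12 faults
f=2: 9 faults
f=3: 8 faults
f=4: 7 faults
f=5: 7 faults
f=6: 7 faults
f=7: 7 faults
Smallest f with faults ≤ 8 is 3.

3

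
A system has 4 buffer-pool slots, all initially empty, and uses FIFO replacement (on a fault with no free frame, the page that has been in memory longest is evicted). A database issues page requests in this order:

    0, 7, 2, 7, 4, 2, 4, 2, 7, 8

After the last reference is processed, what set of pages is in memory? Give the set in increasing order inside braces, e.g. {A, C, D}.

0 → miss, frames {0}
7 → miss, frames {0,7}
2 → miss, frames {0,7,2}
7 → hit
4 → miss, frames {0,7,2,4}
2 → hit
4 → hit
2 → hit
7 → hit
8 → miss, evict 0, frames {7,2,4,8}

{2, 4, 7, 8}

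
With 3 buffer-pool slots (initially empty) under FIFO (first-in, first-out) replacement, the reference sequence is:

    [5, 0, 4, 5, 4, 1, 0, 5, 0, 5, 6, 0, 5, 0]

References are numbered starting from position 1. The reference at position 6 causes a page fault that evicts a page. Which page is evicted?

5

pos 1: 5 -> miss, frames (5)
pos 2: 0 -> miss, frames (5 0)
pos 3: 4 -> miss, frames (5 0 4)
pos 4: 5 -> hit
pos 5: 4 -> hit
pos 6: 1 -> miss, evict 5, frames (0 4 1)
At position 6, page 5 is evicted.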